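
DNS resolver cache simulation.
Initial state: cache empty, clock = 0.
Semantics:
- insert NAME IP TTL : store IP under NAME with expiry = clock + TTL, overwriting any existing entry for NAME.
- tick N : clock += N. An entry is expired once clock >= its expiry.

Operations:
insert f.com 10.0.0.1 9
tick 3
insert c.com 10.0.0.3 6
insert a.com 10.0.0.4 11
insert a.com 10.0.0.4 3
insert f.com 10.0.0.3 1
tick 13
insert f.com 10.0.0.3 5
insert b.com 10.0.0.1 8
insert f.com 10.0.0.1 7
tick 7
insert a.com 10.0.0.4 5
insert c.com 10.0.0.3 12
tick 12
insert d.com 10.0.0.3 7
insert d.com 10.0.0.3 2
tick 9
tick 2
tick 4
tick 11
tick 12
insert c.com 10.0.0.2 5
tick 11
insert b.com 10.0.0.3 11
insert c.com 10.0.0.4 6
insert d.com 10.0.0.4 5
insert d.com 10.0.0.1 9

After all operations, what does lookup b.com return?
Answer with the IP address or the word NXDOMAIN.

Op 1: insert f.com -> 10.0.0.1 (expiry=0+9=9). clock=0
Op 2: tick 3 -> clock=3.
Op 3: insert c.com -> 10.0.0.3 (expiry=3+6=9). clock=3
Op 4: insert a.com -> 10.0.0.4 (expiry=3+11=14). clock=3
Op 5: insert a.com -> 10.0.0.4 (expiry=3+3=6). clock=3
Op 6: insert f.com -> 10.0.0.3 (expiry=3+1=4). clock=3
Op 7: tick 13 -> clock=16. purged={a.com,c.com,f.com}
Op 8: insert f.com -> 10.0.0.3 (expiry=16+5=21). clock=16
Op 9: insert b.com -> 10.0.0.1 (expiry=16+8=24). clock=16
Op 10: insert f.com -> 10.0.0.1 (expiry=16+7=23). clock=16
Op 11: tick 7 -> clock=23. purged={f.com}
Op 12: insert a.com -> 10.0.0.4 (expiry=23+5=28). clock=23
Op 13: insert c.com -> 10.0.0.3 (expiry=23+12=35). clock=23
Op 14: tick 12 -> clock=35. purged={a.com,b.com,c.com}
Op 15: insert d.com -> 10.0.0.3 (expiry=35+7=42). clock=35
Op 16: insert d.com -> 10.0.0.3 (expiry=35+2=37). clock=35
Op 17: tick 9 -> clock=44. purged={d.com}
Op 18: tick 2 -> clock=46.
Op 19: tick 4 -> clock=50.
Op 20: tick 11 -> clock=61.
Op 21: tick 12 -> clock=73.
Op 22: insert c.com -> 10.0.0.2 (expiry=73+5=78). clock=73
Op 23: tick 11 -> clock=84. purged={c.com}
Op 24: insert b.com -> 10.0.0.3 (expiry=84+11=95). clock=84
Op 25: insert c.com -> 10.0.0.4 (expiry=84+6=90). clock=84
Op 26: insert d.com -> 10.0.0.4 (expiry=84+5=89). clock=84
Op 27: insert d.com -> 10.0.0.1 (expiry=84+9=93). clock=84
lookup b.com: present, ip=10.0.0.3 expiry=95 > clock=84

Answer: 10.0.0.3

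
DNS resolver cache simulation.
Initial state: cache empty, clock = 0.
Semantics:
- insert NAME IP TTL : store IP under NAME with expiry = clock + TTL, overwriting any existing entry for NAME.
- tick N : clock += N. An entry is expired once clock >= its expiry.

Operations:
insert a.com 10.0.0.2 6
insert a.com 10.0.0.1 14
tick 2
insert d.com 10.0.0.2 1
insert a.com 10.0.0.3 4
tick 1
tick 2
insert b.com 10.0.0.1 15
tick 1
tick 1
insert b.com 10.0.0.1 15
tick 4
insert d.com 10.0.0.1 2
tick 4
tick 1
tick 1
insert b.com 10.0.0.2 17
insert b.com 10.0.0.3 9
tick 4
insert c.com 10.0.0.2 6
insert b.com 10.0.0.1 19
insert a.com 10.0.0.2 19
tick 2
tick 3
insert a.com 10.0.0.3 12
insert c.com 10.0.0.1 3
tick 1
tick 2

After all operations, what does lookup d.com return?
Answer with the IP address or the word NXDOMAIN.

Answer: NXDOMAIN

Derivation:
Op 1: insert a.com -> 10.0.0.2 (expiry=0+6=6). clock=0
Op 2: insert a.com -> 10.0.0.1 (expiry=0+14=14). clock=0
Op 3: tick 2 -> clock=2.
Op 4: insert d.com -> 10.0.0.2 (expiry=2+1=3). clock=2
Op 5: insert a.com -> 10.0.0.3 (expiry=2+4=6). clock=2
Op 6: tick 1 -> clock=3. purged={d.com}
Op 7: tick 2 -> clock=5.
Op 8: insert b.com -> 10.0.0.1 (expiry=5+15=20). clock=5
Op 9: tick 1 -> clock=6. purged={a.com}
Op 10: tick 1 -> clock=7.
Op 11: insert b.com -> 10.0.0.1 (expiry=7+15=22). clock=7
Op 12: tick 4 -> clock=11.
Op 13: insert d.com -> 10.0.0.1 (expiry=11+2=13). clock=11
Op 14: tick 4 -> clock=15. purged={d.com}
Op 15: tick 1 -> clock=16.
Op 16: tick 1 -> clock=17.
Op 17: insert b.com -> 10.0.0.2 (expiry=17+17=34). clock=17
Op 18: insert b.com -> 10.0.0.3 (expiry=17+9=26). clock=17
Op 19: tick 4 -> clock=21.
Op 20: insert c.com -> 10.0.0.2 (expiry=21+6=27). clock=21
Op 21: insert b.com -> 10.0.0.1 (expiry=21+19=40). clock=21
Op 22: insert a.com -> 10.0.0.2 (expiry=21+19=40). clock=21
Op 23: tick 2 -> clock=23.
Op 24: tick 3 -> clock=26.
Op 25: insert a.com -> 10.0.0.3 (expiry=26+12=38). clock=26
Op 26: insert c.com -> 10.0.0.1 (expiry=26+3=29). clock=26
Op 27: tick 1 -> clock=27.
Op 28: tick 2 -> clock=29. purged={c.com}
lookup d.com: not in cache (expired or never inserted)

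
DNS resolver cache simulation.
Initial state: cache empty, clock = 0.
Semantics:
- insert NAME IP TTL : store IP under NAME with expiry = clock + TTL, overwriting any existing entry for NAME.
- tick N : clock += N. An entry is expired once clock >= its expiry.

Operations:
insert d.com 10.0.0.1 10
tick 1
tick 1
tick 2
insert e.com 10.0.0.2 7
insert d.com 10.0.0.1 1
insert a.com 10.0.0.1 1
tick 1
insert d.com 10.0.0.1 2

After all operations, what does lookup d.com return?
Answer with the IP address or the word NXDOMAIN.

Op 1: insert d.com -> 10.0.0.1 (expiry=0+10=10). clock=0
Op 2: tick 1 -> clock=1.
Op 3: tick 1 -> clock=2.
Op 4: tick 2 -> clock=4.
Op 5: insert e.com -> 10.0.0.2 (expiry=4+7=11). clock=4
Op 6: insert d.com -> 10.0.0.1 (expiry=4+1=5). clock=4
Op 7: insert a.com -> 10.0.0.1 (expiry=4+1=5). clock=4
Op 8: tick 1 -> clock=5. purged={a.com,d.com}
Op 9: insert d.com -> 10.0.0.1 (expiry=5+2=7). clock=5
lookup d.com: present, ip=10.0.0.1 expiry=7 > clock=5

Answer: 10.0.0.1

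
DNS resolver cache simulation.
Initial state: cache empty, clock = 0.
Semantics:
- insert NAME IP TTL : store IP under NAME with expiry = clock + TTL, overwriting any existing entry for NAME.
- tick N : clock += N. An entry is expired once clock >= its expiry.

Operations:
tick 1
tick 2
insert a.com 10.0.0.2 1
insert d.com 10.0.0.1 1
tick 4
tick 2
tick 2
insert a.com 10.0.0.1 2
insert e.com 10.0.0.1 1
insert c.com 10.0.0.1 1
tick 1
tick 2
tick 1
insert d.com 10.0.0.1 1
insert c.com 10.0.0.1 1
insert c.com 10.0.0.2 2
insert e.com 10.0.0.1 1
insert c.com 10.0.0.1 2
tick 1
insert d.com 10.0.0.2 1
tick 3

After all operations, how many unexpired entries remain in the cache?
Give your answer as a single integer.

Answer: 0

Derivation:
Op 1: tick 1 -> clock=1.
Op 2: tick 2 -> clock=3.
Op 3: insert a.com -> 10.0.0.2 (expiry=3+1=4). clock=3
Op 4: insert d.com -> 10.0.0.1 (expiry=3+1=4). clock=3
Op 5: tick 4 -> clock=7. purged={a.com,d.com}
Op 6: tick 2 -> clock=9.
Op 7: tick 2 -> clock=11.
Op 8: insert a.com -> 10.0.0.1 (expiry=11+2=13). clock=11
Op 9: insert e.com -> 10.0.0.1 (expiry=11+1=12). clock=11
Op 10: insert c.com -> 10.0.0.1 (expiry=11+1=12). clock=11
Op 11: tick 1 -> clock=12. purged={c.com,e.com}
Op 12: tick 2 -> clock=14. purged={a.com}
Op 13: tick 1 -> clock=15.
Op 14: insert d.com -> 10.0.0.1 (expiry=15+1=16). clock=15
Op 15: insert c.com -> 10.0.0.1 (expiry=15+1=16). clock=15
Op 16: insert c.com -> 10.0.0.2 (expiry=15+2=17). clock=15
Op 17: insert e.com -> 10.0.0.1 (expiry=15+1=16). clock=15
Op 18: insert c.com -> 10.0.0.1 (expiry=15+2=17). clock=15
Op 19: tick 1 -> clock=16. purged={d.com,e.com}
Op 20: insert d.com -> 10.0.0.2 (expiry=16+1=17). clock=16
Op 21: tick 3 -> clock=19. purged={c.com,d.com}
Final cache (unexpired): {} -> size=0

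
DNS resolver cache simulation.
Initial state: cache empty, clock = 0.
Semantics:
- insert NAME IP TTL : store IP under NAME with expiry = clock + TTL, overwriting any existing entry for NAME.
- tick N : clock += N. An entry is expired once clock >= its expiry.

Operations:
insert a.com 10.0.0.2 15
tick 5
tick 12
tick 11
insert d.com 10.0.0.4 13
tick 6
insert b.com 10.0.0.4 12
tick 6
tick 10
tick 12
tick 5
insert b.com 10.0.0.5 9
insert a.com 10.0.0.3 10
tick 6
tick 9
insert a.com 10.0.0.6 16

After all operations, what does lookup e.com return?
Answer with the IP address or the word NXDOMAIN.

Answer: NXDOMAIN

Derivation:
Op 1: insert a.com -> 10.0.0.2 (expiry=0+15=15). clock=0
Op 2: tick 5 -> clock=5.
Op 3: tick 12 -> clock=17. purged={a.com}
Op 4: tick 11 -> clock=28.
Op 5: insert d.com -> 10.0.0.4 (expiry=28+13=41). clock=28
Op 6: tick 6 -> clock=34.
Op 7: insert b.com -> 10.0.0.4 (expiry=34+12=46). clock=34
Op 8: tick 6 -> clock=40.
Op 9: tick 10 -> clock=50. purged={b.com,d.com}
Op 10: tick 12 -> clock=62.
Op 11: tick 5 -> clock=67.
Op 12: insert b.com -> 10.0.0.5 (expiry=67+9=76). clock=67
Op 13: insert a.com -> 10.0.0.3 (expiry=67+10=77). clock=67
Op 14: tick 6 -> clock=73.
Op 15: tick 9 -> clock=82. purged={a.com,b.com}
Op 16: insert a.com -> 10.0.0.6 (expiry=82+16=98). clock=82
lookup e.com: not in cache (expired or never inserted)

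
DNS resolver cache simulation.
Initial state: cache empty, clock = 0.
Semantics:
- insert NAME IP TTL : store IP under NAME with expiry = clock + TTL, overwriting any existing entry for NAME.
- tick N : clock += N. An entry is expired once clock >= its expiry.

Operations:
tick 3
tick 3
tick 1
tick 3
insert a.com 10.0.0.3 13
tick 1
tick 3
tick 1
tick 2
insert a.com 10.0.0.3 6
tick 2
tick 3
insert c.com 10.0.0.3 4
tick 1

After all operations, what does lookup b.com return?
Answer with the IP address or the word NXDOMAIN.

Answer: NXDOMAIN

Derivation:
Op 1: tick 3 -> clock=3.
Op 2: tick 3 -> clock=6.
Op 3: tick 1 -> clock=7.
Op 4: tick 3 -> clock=10.
Op 5: insert a.com -> 10.0.0.3 (expiry=10+13=23). clock=10
Op 6: tick 1 -> clock=11.
Op 7: tick 3 -> clock=14.
Op 8: tick 1 -> clock=15.
Op 9: tick 2 -> clock=17.
Op 10: insert a.com -> 10.0.0.3 (expiry=17+6=23). clock=17
Op 11: tick 2 -> clock=19.
Op 12: tick 3 -> clock=22.
Op 13: insert c.com -> 10.0.0.3 (expiry=22+4=26). clock=22
Op 14: tick 1 -> clock=23. purged={a.com}
lookup b.com: not in cache (expired or never inserted)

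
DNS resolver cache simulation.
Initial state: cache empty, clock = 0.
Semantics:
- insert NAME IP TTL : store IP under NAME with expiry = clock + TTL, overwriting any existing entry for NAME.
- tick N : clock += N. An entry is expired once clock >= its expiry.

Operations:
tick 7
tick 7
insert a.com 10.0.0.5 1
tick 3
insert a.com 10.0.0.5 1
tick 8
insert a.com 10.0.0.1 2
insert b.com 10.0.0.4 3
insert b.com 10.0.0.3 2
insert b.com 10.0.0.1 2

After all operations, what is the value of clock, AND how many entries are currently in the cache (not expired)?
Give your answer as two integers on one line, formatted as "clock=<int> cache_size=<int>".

Answer: clock=25 cache_size=2

Derivation:
Op 1: tick 7 -> clock=7.
Op 2: tick 7 -> clock=14.
Op 3: insert a.com -> 10.0.0.5 (expiry=14+1=15). clock=14
Op 4: tick 3 -> clock=17. purged={a.com}
Op 5: insert a.com -> 10.0.0.5 (expiry=17+1=18). clock=17
Op 6: tick 8 -> clock=25. purged={a.com}
Op 7: insert a.com -> 10.0.0.1 (expiry=25+2=27). clock=25
Op 8: insert b.com -> 10.0.0.4 (expiry=25+3=28). clock=25
Op 9: insert b.com -> 10.0.0.3 (expiry=25+2=27). clock=25
Op 10: insert b.com -> 10.0.0.1 (expiry=25+2=27). clock=25
Final clock = 25
Final cache (unexpired): {a.com,b.com} -> size=2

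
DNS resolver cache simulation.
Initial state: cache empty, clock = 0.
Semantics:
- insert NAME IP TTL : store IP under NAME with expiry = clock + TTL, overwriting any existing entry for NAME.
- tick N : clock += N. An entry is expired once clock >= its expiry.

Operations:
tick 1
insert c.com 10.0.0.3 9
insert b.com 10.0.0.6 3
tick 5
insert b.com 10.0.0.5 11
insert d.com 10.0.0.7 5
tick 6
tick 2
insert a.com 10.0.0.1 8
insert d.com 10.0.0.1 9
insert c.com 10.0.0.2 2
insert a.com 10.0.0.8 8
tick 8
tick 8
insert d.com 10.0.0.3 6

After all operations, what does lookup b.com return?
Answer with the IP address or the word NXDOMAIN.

Op 1: tick 1 -> clock=1.
Op 2: insert c.com -> 10.0.0.3 (expiry=1+9=10). clock=1
Op 3: insert b.com -> 10.0.0.6 (expiry=1+3=4). clock=1
Op 4: tick 5 -> clock=6. purged={b.com}
Op 5: insert b.com -> 10.0.0.5 (expiry=6+11=17). clock=6
Op 6: insert d.com -> 10.0.0.7 (expiry=6+5=11). clock=6
Op 7: tick 6 -> clock=12. purged={c.com,d.com}
Op 8: tick 2 -> clock=14.
Op 9: insert a.com -> 10.0.0.1 (expiry=14+8=22). clock=14
Op 10: insert d.com -> 10.0.0.1 (expiry=14+9=23). clock=14
Op 11: insert c.com -> 10.0.0.2 (expiry=14+2=16). clock=14
Op 12: insert a.com -> 10.0.0.8 (expiry=14+8=22). clock=14
Op 13: tick 8 -> clock=22. purged={a.com,b.com,c.com}
Op 14: tick 8 -> clock=30. purged={d.com}
Op 15: insert d.com -> 10.0.0.3 (expiry=30+6=36). clock=30
lookup b.com: not in cache (expired or never inserted)

Answer: NXDOMAIN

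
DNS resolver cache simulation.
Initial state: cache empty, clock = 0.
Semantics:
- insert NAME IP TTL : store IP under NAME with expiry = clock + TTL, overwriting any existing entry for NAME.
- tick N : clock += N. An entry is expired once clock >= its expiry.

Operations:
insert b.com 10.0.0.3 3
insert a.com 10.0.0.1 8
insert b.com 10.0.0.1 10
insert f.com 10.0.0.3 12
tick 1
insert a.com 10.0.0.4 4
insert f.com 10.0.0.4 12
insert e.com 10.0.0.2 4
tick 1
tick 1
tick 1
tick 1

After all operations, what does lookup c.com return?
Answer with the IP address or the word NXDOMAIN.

Answer: NXDOMAIN

Derivation:
Op 1: insert b.com -> 10.0.0.3 (expiry=0+3=3). clock=0
Op 2: insert a.com -> 10.0.0.1 (expiry=0+8=8). clock=0
Op 3: insert b.com -> 10.0.0.1 (expiry=0+10=10). clock=0
Op 4: insert f.com -> 10.0.0.3 (expiry=0+12=12). clock=0
Op 5: tick 1 -> clock=1.
Op 6: insert a.com -> 10.0.0.4 (expiry=1+4=5). clock=1
Op 7: insert f.com -> 10.0.0.4 (expiry=1+12=13). clock=1
Op 8: insert e.com -> 10.0.0.2 (expiry=1+4=5). clock=1
Op 9: tick 1 -> clock=2.
Op 10: tick 1 -> clock=3.
Op 11: tick 1 -> clock=4.
Op 12: tick 1 -> clock=5. purged={a.com,e.com}
lookup c.com: not in cache (expired or never inserted)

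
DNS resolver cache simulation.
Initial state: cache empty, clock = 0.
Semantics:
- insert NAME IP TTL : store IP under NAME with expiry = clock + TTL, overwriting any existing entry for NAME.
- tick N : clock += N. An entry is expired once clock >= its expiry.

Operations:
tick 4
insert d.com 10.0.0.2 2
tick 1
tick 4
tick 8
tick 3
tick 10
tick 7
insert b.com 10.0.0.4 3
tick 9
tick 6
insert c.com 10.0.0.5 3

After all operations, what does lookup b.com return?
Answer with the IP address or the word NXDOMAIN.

Op 1: tick 4 -> clock=4.
Op 2: insert d.com -> 10.0.0.2 (expiry=4+2=6). clock=4
Op 3: tick 1 -> clock=5.
Op 4: tick 4 -> clock=9. purged={d.com}
Op 5: tick 8 -> clock=17.
Op 6: tick 3 -> clock=20.
Op 7: tick 10 -> clock=30.
Op 8: tick 7 -> clock=37.
Op 9: insert b.com -> 10.0.0.4 (expiry=37+3=40). clock=37
Op 10: tick 9 -> clock=46. purged={b.com}
Op 11: tick 6 -> clock=52.
Op 12: insert c.com -> 10.0.0.5 (expiry=52+3=55). clock=52
lookup b.com: not in cache (expired or never inserted)

Answer: NXDOMAIN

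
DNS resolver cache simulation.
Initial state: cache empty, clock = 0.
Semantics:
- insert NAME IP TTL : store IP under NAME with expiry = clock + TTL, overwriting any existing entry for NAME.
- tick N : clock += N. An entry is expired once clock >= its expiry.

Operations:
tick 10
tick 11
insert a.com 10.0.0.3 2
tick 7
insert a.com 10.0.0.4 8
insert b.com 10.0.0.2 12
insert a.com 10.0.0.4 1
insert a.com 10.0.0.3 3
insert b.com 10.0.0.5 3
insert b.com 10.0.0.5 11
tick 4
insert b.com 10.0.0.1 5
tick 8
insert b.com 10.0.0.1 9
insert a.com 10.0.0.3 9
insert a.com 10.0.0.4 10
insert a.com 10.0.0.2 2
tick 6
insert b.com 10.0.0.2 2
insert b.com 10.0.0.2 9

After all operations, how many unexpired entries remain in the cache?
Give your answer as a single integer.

Answer: 1

Derivation:
Op 1: tick 10 -> clock=10.
Op 2: tick 11 -> clock=21.
Op 3: insert a.com -> 10.0.0.3 (expiry=21+2=23). clock=21
Op 4: tick 7 -> clock=28. purged={a.com}
Op 5: insert a.com -> 10.0.0.4 (expiry=28+8=36). clock=28
Op 6: insert b.com -> 10.0.0.2 (expiry=28+12=40). clock=28
Op 7: insert a.com -> 10.0.0.4 (expiry=28+1=29). clock=28
Op 8: insert a.com -> 10.0.0.3 (expiry=28+3=31). clock=28
Op 9: insert b.com -> 10.0.0.5 (expiry=28+3=31). clock=28
Op 10: insert b.com -> 10.0.0.5 (expiry=28+11=39). clock=28
Op 11: tick 4 -> clock=32. purged={a.com}
Op 12: insert b.com -> 10.0.0.1 (expiry=32+5=37). clock=32
Op 13: tick 8 -> clock=40. purged={b.com}
Op 14: insert b.com -> 10.0.0.1 (expiry=40+9=49). clock=40
Op 15: insert a.com -> 10.0.0.3 (expiry=40+9=49). clock=40
Op 16: insert a.com -> 10.0.0.4 (expiry=40+10=50). clock=40
Op 17: insert a.com -> 10.0.0.2 (expiry=40+2=42). clock=40
Op 18: tick 6 -> clock=46. purged={a.com}
Op 19: insert b.com -> 10.0.0.2 (expiry=46+2=48). clock=46
Op 20: insert b.com -> 10.0.0.2 (expiry=46+9=55). clock=46
Final cache (unexpired): {b.com} -> size=1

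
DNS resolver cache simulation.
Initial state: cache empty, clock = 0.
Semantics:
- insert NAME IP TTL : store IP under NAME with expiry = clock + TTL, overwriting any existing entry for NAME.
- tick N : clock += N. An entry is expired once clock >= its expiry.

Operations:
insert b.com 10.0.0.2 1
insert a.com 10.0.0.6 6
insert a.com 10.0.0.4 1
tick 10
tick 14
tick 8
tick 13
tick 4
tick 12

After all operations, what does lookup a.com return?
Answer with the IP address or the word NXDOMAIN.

Op 1: insert b.com -> 10.0.0.2 (expiry=0+1=1). clock=0
Op 2: insert a.com -> 10.0.0.6 (expiry=0+6=6). clock=0
Op 3: insert a.com -> 10.0.0.4 (expiry=0+1=1). clock=0
Op 4: tick 10 -> clock=10. purged={a.com,b.com}
Op 5: tick 14 -> clock=24.
Op 6: tick 8 -> clock=32.
Op 7: tick 13 -> clock=45.
Op 8: tick 4 -> clock=49.
Op 9: tick 12 -> clock=61.
lookup a.com: not in cache (expired or never inserted)

Answer: NXDOMAIN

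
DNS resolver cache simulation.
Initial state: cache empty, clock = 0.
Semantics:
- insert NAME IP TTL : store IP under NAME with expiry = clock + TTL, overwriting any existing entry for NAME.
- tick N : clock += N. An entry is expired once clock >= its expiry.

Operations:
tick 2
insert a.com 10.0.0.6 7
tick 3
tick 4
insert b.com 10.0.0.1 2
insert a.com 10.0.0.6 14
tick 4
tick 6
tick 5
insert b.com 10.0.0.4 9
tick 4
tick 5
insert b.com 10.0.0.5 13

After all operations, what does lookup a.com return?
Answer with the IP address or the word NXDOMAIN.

Answer: NXDOMAIN

Derivation:
Op 1: tick 2 -> clock=2.
Op 2: insert a.com -> 10.0.0.6 (expiry=2+7=9). clock=2
Op 3: tick 3 -> clock=5.
Op 4: tick 4 -> clock=9. purged={a.com}
Op 5: insert b.com -> 10.0.0.1 (expiry=9+2=11). clock=9
Op 6: insert a.com -> 10.0.0.6 (expiry=9+14=23). clock=9
Op 7: tick 4 -> clock=13. purged={b.com}
Op 8: tick 6 -> clock=19.
Op 9: tick 5 -> clock=24. purged={a.com}
Op 10: insert b.com -> 10.0.0.4 (expiry=24+9=33). clock=24
Op 11: tick 4 -> clock=28.
Op 12: tick 5 -> clock=33. purged={b.com}
Op 13: insert b.com -> 10.0.0.5 (expiry=33+13=46). clock=33
lookup a.com: not in cache (expired or never inserted)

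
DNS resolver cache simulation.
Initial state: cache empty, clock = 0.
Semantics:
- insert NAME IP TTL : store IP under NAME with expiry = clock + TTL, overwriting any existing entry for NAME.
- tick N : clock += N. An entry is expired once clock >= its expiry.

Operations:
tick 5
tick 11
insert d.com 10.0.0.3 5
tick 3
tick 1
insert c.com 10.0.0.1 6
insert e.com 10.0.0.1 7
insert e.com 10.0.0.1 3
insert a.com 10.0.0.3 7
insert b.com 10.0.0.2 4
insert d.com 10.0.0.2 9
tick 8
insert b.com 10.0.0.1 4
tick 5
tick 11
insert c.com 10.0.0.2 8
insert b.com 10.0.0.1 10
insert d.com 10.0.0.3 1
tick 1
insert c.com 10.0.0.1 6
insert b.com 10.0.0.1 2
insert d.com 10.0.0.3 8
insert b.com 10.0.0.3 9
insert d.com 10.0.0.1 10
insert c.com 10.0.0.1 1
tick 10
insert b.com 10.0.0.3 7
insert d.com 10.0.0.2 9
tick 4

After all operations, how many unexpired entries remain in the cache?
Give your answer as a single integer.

Answer: 2

Derivation:
Op 1: tick 5 -> clock=5.
Op 2: tick 11 -> clock=16.
Op 3: insert d.com -> 10.0.0.3 (expiry=16+5=21). clock=16
Op 4: tick 3 -> clock=19.
Op 5: tick 1 -> clock=20.
Op 6: insert c.com -> 10.0.0.1 (expiry=20+6=26). clock=20
Op 7: insert e.com -> 10.0.0.1 (expiry=20+7=27). clock=20
Op 8: insert e.com -> 10.0.0.1 (expiry=20+3=23). clock=20
Op 9: insert a.com -> 10.0.0.3 (expiry=20+7=27). clock=20
Op 10: insert b.com -> 10.0.0.2 (expiry=20+4=24). clock=20
Op 11: insert d.com -> 10.0.0.2 (expiry=20+9=29). clock=20
Op 12: tick 8 -> clock=28. purged={a.com,b.com,c.com,e.com}
Op 13: insert b.com -> 10.0.0.1 (expiry=28+4=32). clock=28
Op 14: tick 5 -> clock=33. purged={b.com,d.com}
Op 15: tick 11 -> clock=44.
Op 16: insert c.com -> 10.0.0.2 (expiry=44+8=52). clock=44
Op 17: insert b.com -> 10.0.0.1 (expiry=44+10=54). clock=44
Op 18: insert d.com -> 10.0.0.3 (expiry=44+1=45). clock=44
Op 19: tick 1 -> clock=45. purged={d.com}
Op 20: insert c.com -> 10.0.0.1 (expiry=45+6=51). clock=45
Op 21: insert b.com -> 10.0.0.1 (expiry=45+2=47). clock=45
Op 22: insert d.com -> 10.0.0.3 (expiry=45+8=53). clock=45
Op 23: insert b.com -> 10.0.0.3 (expiry=45+9=54). clock=45
Op 24: insert d.com -> 10.0.0.1 (expiry=45+10=55). clock=45
Op 25: insert c.com -> 10.0.0.1 (expiry=45+1=46). clock=45
Op 26: tick 10 -> clock=55. purged={b.com,c.com,d.com}
Op 27: insert b.com -> 10.0.0.3 (expiry=55+7=62). clock=55
Op 28: insert d.com -> 10.0.0.2 (expiry=55+9=64). clock=55
Op 29: tick 4 -> clock=59.
Final cache (unexpired): {b.com,d.com} -> size=2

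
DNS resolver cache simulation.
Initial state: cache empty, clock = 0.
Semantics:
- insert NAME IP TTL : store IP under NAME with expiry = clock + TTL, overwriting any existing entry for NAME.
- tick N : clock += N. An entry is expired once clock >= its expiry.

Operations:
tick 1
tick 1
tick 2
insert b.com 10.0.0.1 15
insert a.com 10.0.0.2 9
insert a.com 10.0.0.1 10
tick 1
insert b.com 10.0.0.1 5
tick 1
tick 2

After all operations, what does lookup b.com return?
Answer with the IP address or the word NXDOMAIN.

Answer: 10.0.0.1

Derivation:
Op 1: tick 1 -> clock=1.
Op 2: tick 1 -> clock=2.
Op 3: tick 2 -> clock=4.
Op 4: insert b.com -> 10.0.0.1 (expiry=4+15=19). clock=4
Op 5: insert a.com -> 10.0.0.2 (expiry=4+9=13). clock=4
Op 6: insert a.com -> 10.0.0.1 (expiry=4+10=14). clock=4
Op 7: tick 1 -> clock=5.
Op 8: insert b.com -> 10.0.0.1 (expiry=5+5=10). clock=5
Op 9: tick 1 -> clock=6.
Op 10: tick 2 -> clock=8.
lookup b.com: present, ip=10.0.0.1 expiry=10 > clock=8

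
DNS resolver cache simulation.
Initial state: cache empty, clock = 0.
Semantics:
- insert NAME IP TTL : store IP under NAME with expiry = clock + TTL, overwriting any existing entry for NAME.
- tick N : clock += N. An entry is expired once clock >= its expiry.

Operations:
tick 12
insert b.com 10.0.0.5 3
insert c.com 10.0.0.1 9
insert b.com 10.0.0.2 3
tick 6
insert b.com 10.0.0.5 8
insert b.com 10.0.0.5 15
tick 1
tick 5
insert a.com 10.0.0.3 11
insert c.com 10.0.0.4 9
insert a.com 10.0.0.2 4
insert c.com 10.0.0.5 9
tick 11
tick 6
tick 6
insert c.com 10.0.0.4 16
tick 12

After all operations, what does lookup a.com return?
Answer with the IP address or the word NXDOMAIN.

Answer: NXDOMAIN

Derivation:
Op 1: tick 12 -> clock=12.
Op 2: insert b.com -> 10.0.0.5 (expiry=12+3=15). clock=12
Op 3: insert c.com -> 10.0.0.1 (expiry=12+9=21). clock=12
Op 4: insert b.com -> 10.0.0.2 (expiry=12+3=15). clock=12
Op 5: tick 6 -> clock=18. purged={b.com}
Op 6: insert b.com -> 10.0.0.5 (expiry=18+8=26). clock=18
Op 7: insert b.com -> 10.0.0.5 (expiry=18+15=33). clock=18
Op 8: tick 1 -> clock=19.
Op 9: tick 5 -> clock=24. purged={c.com}
Op 10: insert a.com -> 10.0.0.3 (expiry=24+11=35). clock=24
Op 11: insert c.com -> 10.0.0.4 (expiry=24+9=33). clock=24
Op 12: insert a.com -> 10.0.0.2 (expiry=24+4=28). clock=24
Op 13: insert c.com -> 10.0.0.5 (expiry=24+9=33). clock=24
Op 14: tick 11 -> clock=35. purged={a.com,b.com,c.com}
Op 15: tick 6 -> clock=41.
Op 16: tick 6 -> clock=47.
Op 17: insert c.com -> 10.0.0.4 (expiry=47+16=63). clock=47
Op 18: tick 12 -> clock=59.
lookup a.com: not in cache (expired or never inserted)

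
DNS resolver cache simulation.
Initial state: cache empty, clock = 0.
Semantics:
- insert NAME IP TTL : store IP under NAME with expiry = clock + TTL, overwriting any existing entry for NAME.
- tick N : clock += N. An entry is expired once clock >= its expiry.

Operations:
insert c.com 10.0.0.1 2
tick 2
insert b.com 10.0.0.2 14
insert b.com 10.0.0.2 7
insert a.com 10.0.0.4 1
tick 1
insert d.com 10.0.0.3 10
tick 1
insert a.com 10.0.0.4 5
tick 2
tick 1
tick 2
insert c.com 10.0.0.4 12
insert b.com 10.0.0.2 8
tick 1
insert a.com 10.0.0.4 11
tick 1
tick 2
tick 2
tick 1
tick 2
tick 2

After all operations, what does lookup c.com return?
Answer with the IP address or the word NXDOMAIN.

Op 1: insert c.com -> 10.0.0.1 (expiry=0+2=2). clock=0
Op 2: tick 2 -> clock=2. purged={c.com}
Op 3: insert b.com -> 10.0.0.2 (expiry=2+14=16). clock=2
Op 4: insert b.com -> 10.0.0.2 (expiry=2+7=9). clock=2
Op 5: insert a.com -> 10.0.0.4 (expiry=2+1=3). clock=2
Op 6: tick 1 -> clock=3. purged={a.com}
Op 7: insert d.com -> 10.0.0.3 (expiry=3+10=13). clock=3
Op 8: tick 1 -> clock=4.
Op 9: insert a.com -> 10.0.0.4 (expiry=4+5=9). clock=4
Op 10: tick 2 -> clock=6.
Op 11: tick 1 -> clock=7.
Op 12: tick 2 -> clock=9. purged={a.com,b.com}
Op 13: insert c.com -> 10.0.0.4 (expiry=9+12=21). clock=9
Op 14: insert b.com -> 10.0.0.2 (expiry=9+8=17). clock=9
Op 15: tick 1 -> clock=10.
Op 16: insert a.com -> 10.0.0.4 (expiry=10+11=21). clock=10
Op 17: tick 1 -> clock=11.
Op 18: tick 2 -> clock=13. purged={d.com}
Op 19: tick 2 -> clock=15.
Op 20: tick 1 -> clock=16.
Op 21: tick 2 -> clock=18. purged={b.com}
Op 22: tick 2 -> clock=20.
lookup c.com: present, ip=10.0.0.4 expiry=21 > clock=20

Answer: 10.0.0.4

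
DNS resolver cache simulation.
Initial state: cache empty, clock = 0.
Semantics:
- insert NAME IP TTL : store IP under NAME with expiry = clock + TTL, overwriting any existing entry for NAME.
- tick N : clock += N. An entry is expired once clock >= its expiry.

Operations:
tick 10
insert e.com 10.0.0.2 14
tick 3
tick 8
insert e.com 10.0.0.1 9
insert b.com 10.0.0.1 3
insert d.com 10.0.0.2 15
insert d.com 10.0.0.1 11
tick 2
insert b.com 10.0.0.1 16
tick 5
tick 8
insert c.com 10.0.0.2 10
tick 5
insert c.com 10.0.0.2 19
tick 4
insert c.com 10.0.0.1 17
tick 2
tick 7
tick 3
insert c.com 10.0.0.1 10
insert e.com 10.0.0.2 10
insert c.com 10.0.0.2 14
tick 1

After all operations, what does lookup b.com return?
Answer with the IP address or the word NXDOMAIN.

Op 1: tick 10 -> clock=10.
Op 2: insert e.com -> 10.0.0.2 (expiry=10+14=24). clock=10
Op 3: tick 3 -> clock=13.
Op 4: tick 8 -> clock=21.
Op 5: insert e.com -> 10.0.0.1 (expiry=21+9=30). clock=21
Op 6: insert b.com -> 10.0.0.1 (expiry=21+3=24). clock=21
Op 7: insert d.com -> 10.0.0.2 (expiry=21+15=36). clock=21
Op 8: insert d.com -> 10.0.0.1 (expiry=21+11=32). clock=21
Op 9: tick 2 -> clock=23.
Op 10: insert b.com -> 10.0.0.1 (expiry=23+16=39). clock=23
Op 11: tick 5 -> clock=28.
Op 12: tick 8 -> clock=36. purged={d.com,e.com}
Op 13: insert c.com -> 10.0.0.2 (expiry=36+10=46). clock=36
Op 14: tick 5 -> clock=41. purged={b.com}
Op 15: insert c.com -> 10.0.0.2 (expiry=41+19=60). clock=41
Op 16: tick 4 -> clock=45.
Op 17: insert c.com -> 10.0.0.1 (expiry=45+17=62). clock=45
Op 18: tick 2 -> clock=47.
Op 19: tick 7 -> clock=54.
Op 20: tick 3 -> clock=57.
Op 21: insert c.com -> 10.0.0.1 (expiry=57+10=67). clock=57
Op 22: insert e.com -> 10.0.0.2 (expiry=57+10=67). clock=57
Op 23: insert c.com -> 10.0.0.2 (expiry=57+14=71). clock=57
Op 24: tick 1 -> clock=58.
lookup b.com: not in cache (expired or never inserted)

Answer: NXDOMAIN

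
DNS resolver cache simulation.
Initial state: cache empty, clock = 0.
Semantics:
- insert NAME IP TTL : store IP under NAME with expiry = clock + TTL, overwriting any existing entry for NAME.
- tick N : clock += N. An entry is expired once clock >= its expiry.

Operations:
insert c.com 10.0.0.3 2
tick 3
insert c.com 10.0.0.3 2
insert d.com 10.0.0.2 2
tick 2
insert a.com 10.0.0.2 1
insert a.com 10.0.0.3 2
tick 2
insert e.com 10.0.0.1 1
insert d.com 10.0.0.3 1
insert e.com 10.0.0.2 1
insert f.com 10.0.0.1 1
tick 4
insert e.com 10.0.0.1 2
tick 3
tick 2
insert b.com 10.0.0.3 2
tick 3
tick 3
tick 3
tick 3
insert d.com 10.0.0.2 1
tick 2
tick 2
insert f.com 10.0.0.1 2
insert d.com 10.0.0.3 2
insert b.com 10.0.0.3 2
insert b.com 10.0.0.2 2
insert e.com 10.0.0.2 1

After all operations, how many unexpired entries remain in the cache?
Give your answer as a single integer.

Op 1: insert c.com -> 10.0.0.3 (expiry=0+2=2). clock=0
Op 2: tick 3 -> clock=3. purged={c.com}
Op 3: insert c.com -> 10.0.0.3 (expiry=3+2=5). clock=3
Op 4: insert d.com -> 10.0.0.2 (expiry=3+2=5). clock=3
Op 5: tick 2 -> clock=5. purged={c.com,d.com}
Op 6: insert a.com -> 10.0.0.2 (expiry=5+1=6). clock=5
Op 7: insert a.com -> 10.0.0.3 (expiry=5+2=7). clock=5
Op 8: tick 2 -> clock=7. purged={a.com}
Op 9: insert e.com -> 10.0.0.1 (expiry=7+1=8). clock=7
Op 10: insert d.com -> 10.0.0.3 (expiry=7+1=8). clock=7
Op 11: insert e.com -> 10.0.0.2 (expiry=7+1=8). clock=7
Op 12: insert f.com -> 10.0.0.1 (expiry=7+1=8). clock=7
Op 13: tick 4 -> clock=11. purged={d.com,e.com,f.com}
Op 14: insert e.com -> 10.0.0.1 (expiry=11+2=13). clock=11
Op 15: tick 3 -> clock=14. purged={e.com}
Op 16: tick 2 -> clock=16.
Op 17: insert b.com -> 10.0.0.3 (expiry=16+2=18). clock=16
Op 18: tick 3 -> clock=19. purged={b.com}
Op 19: tick 3 -> clock=22.
Op 20: tick 3 -> clock=25.
Op 21: tick 3 -> clock=28.
Op 22: insert d.com -> 10.0.0.2 (expiry=28+1=29). clock=28
Op 23: tick 2 -> clock=30. purged={d.com}
Op 24: tick 2 -> clock=32.
Op 25: insert f.com -> 10.0.0.1 (expiry=32+2=34). clock=32
Op 26: insert d.com -> 10.0.0.3 (expiry=32+2=34). clock=32
Op 27: insert b.com -> 10.0.0.3 (expiry=32+2=34). clock=32
Op 28: insert b.com -> 10.0.0.2 (expiry=32+2=34). clock=32
Op 29: insert e.com -> 10.0.0.2 (expiry=32+1=33). clock=32
Final cache (unexpired): {b.com,d.com,e.com,f.com} -> size=4

Answer: 4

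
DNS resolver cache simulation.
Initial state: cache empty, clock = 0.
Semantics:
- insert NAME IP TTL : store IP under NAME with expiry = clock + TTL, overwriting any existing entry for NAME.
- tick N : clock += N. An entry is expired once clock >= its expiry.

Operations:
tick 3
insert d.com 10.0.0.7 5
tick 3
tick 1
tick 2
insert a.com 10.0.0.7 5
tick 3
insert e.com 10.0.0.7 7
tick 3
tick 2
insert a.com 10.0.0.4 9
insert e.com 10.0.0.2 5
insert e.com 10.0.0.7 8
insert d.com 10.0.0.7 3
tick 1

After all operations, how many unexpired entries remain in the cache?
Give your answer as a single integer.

Op 1: tick 3 -> clock=3.
Op 2: insert d.com -> 10.0.0.7 (expiry=3+5=8). clock=3
Op 3: tick 3 -> clock=6.
Op 4: tick 1 -> clock=7.
Op 5: tick 2 -> clock=9. purged={d.com}
Op 6: insert a.com -> 10.0.0.7 (expiry=9+5=14). clock=9
Op 7: tick 3 -> clock=12.
Op 8: insert e.com -> 10.0.0.7 (expiry=12+7=19). clock=12
Op 9: tick 3 -> clock=15. purged={a.com}
Op 10: tick 2 -> clock=17.
Op 11: insert a.com -> 10.0.0.4 (expiry=17+9=26). clock=17
Op 12: insert e.com -> 10.0.0.2 (expiry=17+5=22). clock=17
Op 13: insert e.com -> 10.0.0.7 (expiry=17+8=25). clock=17
Op 14: insert d.com -> 10.0.0.7 (expiry=17+3=20). clock=17
Op 15: tick 1 -> clock=18.
Final cache (unexpired): {a.com,d.com,e.com} -> size=3

Answer: 3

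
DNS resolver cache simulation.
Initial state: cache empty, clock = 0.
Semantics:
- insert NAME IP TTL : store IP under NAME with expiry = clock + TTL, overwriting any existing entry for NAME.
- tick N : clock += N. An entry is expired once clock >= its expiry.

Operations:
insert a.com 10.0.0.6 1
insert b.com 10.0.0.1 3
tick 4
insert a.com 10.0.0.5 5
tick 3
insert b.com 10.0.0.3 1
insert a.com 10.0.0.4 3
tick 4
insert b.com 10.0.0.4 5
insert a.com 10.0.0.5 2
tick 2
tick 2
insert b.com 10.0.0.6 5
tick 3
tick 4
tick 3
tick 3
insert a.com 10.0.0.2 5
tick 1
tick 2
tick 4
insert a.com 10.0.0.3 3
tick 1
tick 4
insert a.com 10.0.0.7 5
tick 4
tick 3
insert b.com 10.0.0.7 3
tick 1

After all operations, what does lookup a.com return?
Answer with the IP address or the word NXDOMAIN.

Op 1: insert a.com -> 10.0.0.6 (expiry=0+1=1). clock=0
Op 2: insert b.com -> 10.0.0.1 (expiry=0+3=3). clock=0
Op 3: tick 4 -> clock=4. purged={a.com,b.com}
Op 4: insert a.com -> 10.0.0.5 (expiry=4+5=9). clock=4
Op 5: tick 3 -> clock=7.
Op 6: insert b.com -> 10.0.0.3 (expiry=7+1=8). clock=7
Op 7: insert a.com -> 10.0.0.4 (expiry=7+3=10). clock=7
Op 8: tick 4 -> clock=11. purged={a.com,b.com}
Op 9: insert b.com -> 10.0.0.4 (expiry=11+5=16). clock=11
Op 10: insert a.com -> 10.0.0.5 (expiry=11+2=13). clock=11
Op 11: tick 2 -> clock=13. purged={a.com}
Op 12: tick 2 -> clock=15.
Op 13: insert b.com -> 10.0.0.6 (expiry=15+5=20). clock=15
Op 14: tick 3 -> clock=18.
Op 15: tick 4 -> clock=22. purged={b.com}
Op 16: tick 3 -> clock=25.
Op 17: tick 3 -> clock=28.
Op 18: insert a.com -> 10.0.0.2 (expiry=28+5=33). clock=28
Op 19: tick 1 -> clock=29.
Op 20: tick 2 -> clock=31.
Op 21: tick 4 -> clock=35. purged={a.com}
Op 22: insert a.com -> 10.0.0.3 (expiry=35+3=38). clock=35
Op 23: tick 1 -> clock=36.
Op 24: tick 4 -> clock=40. purged={a.com}
Op 25: insert a.com -> 10.0.0.7 (expiry=40+5=45). clock=40
Op 26: tick 4 -> clock=44.
Op 27: tick 3 -> clock=47. purged={a.com}
Op 28: insert b.com -> 10.0.0.7 (expiry=47+3=50). clock=47
Op 29: tick 1 -> clock=48.
lookup a.com: not in cache (expired or never inserted)

Answer: NXDOMAIN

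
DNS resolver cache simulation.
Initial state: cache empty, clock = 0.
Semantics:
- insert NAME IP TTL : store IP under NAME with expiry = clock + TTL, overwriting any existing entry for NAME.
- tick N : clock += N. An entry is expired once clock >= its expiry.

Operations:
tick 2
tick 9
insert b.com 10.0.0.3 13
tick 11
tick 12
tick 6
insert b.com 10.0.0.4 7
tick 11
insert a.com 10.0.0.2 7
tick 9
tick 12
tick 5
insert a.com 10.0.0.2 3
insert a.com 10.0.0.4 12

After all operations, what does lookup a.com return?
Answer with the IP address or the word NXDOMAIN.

Op 1: tick 2 -> clock=2.
Op 2: tick 9 -> clock=11.
Op 3: insert b.com -> 10.0.0.3 (expiry=11+13=24). clock=11
Op 4: tick 11 -> clock=22.
Op 5: tick 12 -> clock=34. purged={b.com}
Op 6: tick 6 -> clock=40.
Op 7: insert b.com -> 10.0.0.4 (expiry=40+7=47). clock=40
Op 8: tick 11 -> clock=51. purged={b.com}
Op 9: insert a.com -> 10.0.0.2 (expiry=51+7=58). clock=51
Op 10: tick 9 -> clock=60. purged={a.com}
Op 11: tick 12 -> clock=72.
Op 12: tick 5 -> clock=77.
Op 13: insert a.com -> 10.0.0.2 (expiry=77+3=80). clock=77
Op 14: insert a.com -> 10.0.0.4 (expiry=77+12=89). clock=77
lookup a.com: present, ip=10.0.0.4 expiry=89 > clock=77

Answer: 10.0.0.4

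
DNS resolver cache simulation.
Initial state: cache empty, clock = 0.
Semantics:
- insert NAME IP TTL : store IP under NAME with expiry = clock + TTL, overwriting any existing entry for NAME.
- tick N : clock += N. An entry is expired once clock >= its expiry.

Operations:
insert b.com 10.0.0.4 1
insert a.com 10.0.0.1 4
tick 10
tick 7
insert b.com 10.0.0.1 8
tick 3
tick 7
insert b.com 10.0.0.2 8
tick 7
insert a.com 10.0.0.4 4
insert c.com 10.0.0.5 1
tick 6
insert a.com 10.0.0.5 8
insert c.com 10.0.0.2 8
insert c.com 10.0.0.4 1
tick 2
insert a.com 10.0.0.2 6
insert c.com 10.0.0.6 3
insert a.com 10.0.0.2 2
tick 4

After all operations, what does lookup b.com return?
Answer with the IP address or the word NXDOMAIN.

Answer: NXDOMAIN

Derivation:
Op 1: insert b.com -> 10.0.0.4 (expiry=0+1=1). clock=0
Op 2: insert a.com -> 10.0.0.1 (expiry=0+4=4). clock=0
Op 3: tick 10 -> clock=10. purged={a.com,b.com}
Op 4: tick 7 -> clock=17.
Op 5: insert b.com -> 10.0.0.1 (expiry=17+8=25). clock=17
Op 6: tick 3 -> clock=20.
Op 7: tick 7 -> clock=27. purged={b.com}
Op 8: insert b.com -> 10.0.0.2 (expiry=27+8=35). clock=27
Op 9: tick 7 -> clock=34.
Op 10: insert a.com -> 10.0.0.4 (expiry=34+4=38). clock=34
Op 11: insert c.com -> 10.0.0.5 (expiry=34+1=35). clock=34
Op 12: tick 6 -> clock=40. purged={a.com,b.com,c.com}
Op 13: insert a.com -> 10.0.0.5 (expiry=40+8=48). clock=40
Op 14: insert c.com -> 10.0.0.2 (expiry=40+8=48). clock=40
Op 15: insert c.com -> 10.0.0.4 (expiry=40+1=41). clock=40
Op 16: tick 2 -> clock=42. purged={c.com}
Op 17: insert a.com -> 10.0.0.2 (expiry=42+6=48). clock=42
Op 18: insert c.com -> 10.0.0.6 (expiry=42+3=45). clock=42
Op 19: insert a.com -> 10.0.0.2 (expiry=42+2=44). clock=42
Op 20: tick 4 -> clock=46. purged={a.com,c.com}
lookup b.com: not in cache (expired or never inserted)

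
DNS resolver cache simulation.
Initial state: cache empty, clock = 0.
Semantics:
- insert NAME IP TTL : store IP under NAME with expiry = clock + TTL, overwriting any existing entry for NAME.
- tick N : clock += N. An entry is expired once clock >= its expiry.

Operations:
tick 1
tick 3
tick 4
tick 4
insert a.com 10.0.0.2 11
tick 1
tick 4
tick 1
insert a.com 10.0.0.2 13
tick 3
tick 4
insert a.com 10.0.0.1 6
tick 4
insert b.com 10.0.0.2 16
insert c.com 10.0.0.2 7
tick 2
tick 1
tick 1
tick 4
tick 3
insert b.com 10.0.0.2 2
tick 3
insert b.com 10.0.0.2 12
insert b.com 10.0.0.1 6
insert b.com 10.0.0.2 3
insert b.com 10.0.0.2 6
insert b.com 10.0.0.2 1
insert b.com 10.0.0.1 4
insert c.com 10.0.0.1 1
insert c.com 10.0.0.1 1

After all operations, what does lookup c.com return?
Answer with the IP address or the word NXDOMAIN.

Op 1: tick 1 -> clock=1.
Op 2: tick 3 -> clock=4.
Op 3: tick 4 -> clock=8.
Op 4: tick 4 -> clock=12.
Op 5: insert a.com -> 10.0.0.2 (expiry=12+11=23). clock=12
Op 6: tick 1 -> clock=13.
Op 7: tick 4 -> clock=17.
Op 8: tick 1 -> clock=18.
Op 9: insert a.com -> 10.0.0.2 (expiry=18+13=31). clock=18
Op 10: tick 3 -> clock=21.
Op 11: tick 4 -> clock=25.
Op 12: insert a.com -> 10.0.0.1 (expiry=25+6=31). clock=25
Op 13: tick 4 -> clock=29.
Op 14: insert b.com -> 10.0.0.2 (expiry=29+16=45). clock=29
Op 15: insert c.com -> 10.0.0.2 (expiry=29+7=36). clock=29
Op 16: tick 2 -> clock=31. purged={a.com}
Op 17: tick 1 -> clock=32.
Op 18: tick 1 -> clock=33.
Op 19: tick 4 -> clock=37. purged={c.com}
Op 20: tick 3 -> clock=40.
Op 21: insert b.com -> 10.0.0.2 (expiry=40+2=42). clock=40
Op 22: tick 3 -> clock=43. purged={b.com}
Op 23: insert b.com -> 10.0.0.2 (expiry=43+12=55). clock=43
Op 24: insert b.com -> 10.0.0.1 (expiry=43+6=49). clock=43
Op 25: insert b.com -> 10.0.0.2 (expiry=43+3=46). clock=43
Op 26: insert b.com -> 10.0.0.2 (expiry=43+6=49). clock=43
Op 27: insert b.com -> 10.0.0.2 (expiry=43+1=44). clock=43
Op 28: insert b.com -> 10.0.0.1 (expiry=43+4=47). clock=43
Op 29: insert c.com -> 10.0.0.1 (expiry=43+1=44). clock=43
Op 30: insert c.com -> 10.0.0.1 (expiry=43+1=44). clock=43
lookup c.com: present, ip=10.0.0.1 expiry=44 > clock=43

Answer: 10.0.0.1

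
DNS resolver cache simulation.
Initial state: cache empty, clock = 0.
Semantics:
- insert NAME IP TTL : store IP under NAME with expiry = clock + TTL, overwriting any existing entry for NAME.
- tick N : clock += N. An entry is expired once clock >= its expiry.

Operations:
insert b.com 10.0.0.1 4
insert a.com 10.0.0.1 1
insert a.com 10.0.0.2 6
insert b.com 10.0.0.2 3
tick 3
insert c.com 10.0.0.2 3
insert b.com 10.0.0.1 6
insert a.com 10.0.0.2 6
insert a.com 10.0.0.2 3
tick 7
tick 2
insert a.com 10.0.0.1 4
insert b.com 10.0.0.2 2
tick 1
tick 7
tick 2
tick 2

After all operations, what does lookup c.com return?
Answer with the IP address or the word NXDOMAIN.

Op 1: insert b.com -> 10.0.0.1 (expiry=0+4=4). clock=0
Op 2: insert a.com -> 10.0.0.1 (expiry=0+1=1). clock=0
Op 3: insert a.com -> 10.0.0.2 (expiry=0+6=6). clock=0
Op 4: insert b.com -> 10.0.0.2 (expiry=0+3=3). clock=0
Op 5: tick 3 -> clock=3. purged={b.com}
Op 6: insert c.com -> 10.0.0.2 (expiry=3+3=6). clock=3
Op 7: insert b.com -> 10.0.0.1 (expiry=3+6=9). clock=3
Op 8: insert a.com -> 10.0.0.2 (expiry=3+6=9). clock=3
Op 9: insert a.com -> 10.0.0.2 (expiry=3+3=6). clock=3
Op 10: tick 7 -> clock=10. purged={a.com,b.com,c.com}
Op 11: tick 2 -> clock=12.
Op 12: insert a.com -> 10.0.0.1 (expiry=12+4=16). clock=12
Op 13: insert b.com -> 10.0.0.2 (expiry=12+2=14). clock=12
Op 14: tick 1 -> clock=13.
Op 15: tick 7 -> clock=20. purged={a.com,b.com}
Op 16: tick 2 -> clock=22.
Op 17: tick 2 -> clock=24.
lookup c.com: not in cache (expired or never inserted)

Answer: NXDOMAIN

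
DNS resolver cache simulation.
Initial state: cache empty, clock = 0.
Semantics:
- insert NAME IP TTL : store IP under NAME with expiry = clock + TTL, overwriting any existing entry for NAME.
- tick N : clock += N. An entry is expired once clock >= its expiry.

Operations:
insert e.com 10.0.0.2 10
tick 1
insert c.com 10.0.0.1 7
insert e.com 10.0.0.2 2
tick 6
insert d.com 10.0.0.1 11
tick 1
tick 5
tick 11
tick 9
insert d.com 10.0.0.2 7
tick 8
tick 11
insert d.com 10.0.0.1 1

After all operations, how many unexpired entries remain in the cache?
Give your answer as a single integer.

Answer: 1

Derivation:
Op 1: insert e.com -> 10.0.0.2 (expiry=0+10=10). clock=0
Op 2: tick 1 -> clock=1.
Op 3: insert c.com -> 10.0.0.1 (expiry=1+7=8). clock=1
Op 4: insert e.com -> 10.0.0.2 (expiry=1+2=3). clock=1
Op 5: tick 6 -> clock=7. purged={e.com}
Op 6: insert d.com -> 10.0.0.1 (expiry=7+11=18). clock=7
Op 7: tick 1 -> clock=8. purged={c.com}
Op 8: tick 5 -> clock=13.
Op 9: tick 11 -> clock=24. purged={d.com}
Op 10: tick 9 -> clock=33.
Op 11: insert d.com -> 10.0.0.2 (expiry=33+7=40). clock=33
Op 12: tick 8 -> clock=41. purged={d.com}
Op 13: tick 11 -> clock=52.
Op 14: insert d.com -> 10.0.0.1 (expiry=52+1=53). clock=52
Final cache (unexpired): {d.com} -> size=1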